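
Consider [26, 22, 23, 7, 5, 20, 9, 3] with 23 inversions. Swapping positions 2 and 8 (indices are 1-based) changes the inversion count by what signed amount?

Positions 2 and 8 hold 22 and 3; after swapping, the array is [26, 3, 23, 7, 5, 20, 9, 22].
Element-by-element contributions:
26: 7
3: 0
23: 5
7: 1
5: 0
20: 1
9: 0
22: 0
Sum: 7 + 0 + 5 + 1 + 0 + 1 + 0 + 0 = 14
Change: 14 − 23 = -9

-9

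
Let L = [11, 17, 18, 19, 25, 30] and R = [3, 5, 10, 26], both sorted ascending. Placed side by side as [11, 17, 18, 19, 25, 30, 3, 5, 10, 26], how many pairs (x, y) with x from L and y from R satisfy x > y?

Split inversions: 19

Take each right-half value and tally the left-half values above it:
r = 3: 11, 17, 18, 19, 25, 30 → 6
r = 5: 11, 17, 18, 19, 25, 30 → 6
r = 10: 11, 17, 18, 19, 25, 30 → 6
r = 26: 30 → 1
Cross-inversions: 6 + 6 + 6 + 1 = 19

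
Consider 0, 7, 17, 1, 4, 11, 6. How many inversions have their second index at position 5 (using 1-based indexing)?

2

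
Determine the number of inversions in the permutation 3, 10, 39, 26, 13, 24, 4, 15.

13

For each element, count later entries that are smaller:
3: 0
10: 1
39: 5
26: 4
13: 1
24: 2
4: 0
15: 0
Sum: 0 + 1 + 5 + 4 + 1 + 2 + 0 + 0 = 13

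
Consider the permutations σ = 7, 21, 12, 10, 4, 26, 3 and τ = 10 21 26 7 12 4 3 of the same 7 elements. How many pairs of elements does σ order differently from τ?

7 discordant pairs

Assign each item its position (1..7) in the first ordering, then rewrite the second ordering as that position sequence:
positions: 7→1, 21→2, 12→3, 10→4, 4→5, 26→6, 3→7
second ordering as positions: [4, 2, 6, 1, 3, 5, 7]
Discordant pairs = inversions in this position sequence.
4: 2, 1, 3 → 3
2: 1 → 1
6: 1, 3, 5 → 3
1: 0
3: 0
5: 0
7: 0
Total: 3 + 1 + 3 + 0 + 0 + 0 + 0 = 7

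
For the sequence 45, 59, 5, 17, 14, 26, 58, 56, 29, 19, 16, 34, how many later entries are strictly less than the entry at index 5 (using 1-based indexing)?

0 such elements

The element at index 5 is 14.
Elements after it: 26, 58, 56, 29, 19, 16, 34
None of them are smaller than 14.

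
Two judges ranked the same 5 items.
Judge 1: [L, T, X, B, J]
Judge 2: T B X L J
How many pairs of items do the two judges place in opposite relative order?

4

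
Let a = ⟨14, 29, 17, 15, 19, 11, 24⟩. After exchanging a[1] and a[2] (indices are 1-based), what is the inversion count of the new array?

Positions 1 and 2 hold 14 and 29; after swapping, the array is [29, 14, 17, 15, 19, 11, 24].
Count, for each position, how many later elements it exceeds:
29 → 14, 17, 15, 19, 11, 24 → 6
14 → 11 → 1
17 → 15, 11 → 2
15 → 11 → 1
19 → 11 → 1
11 → none → 0
24 → none → 0
Sum: 6 + 1 + 2 + 1 + 1 + 0 + 0 = 11

11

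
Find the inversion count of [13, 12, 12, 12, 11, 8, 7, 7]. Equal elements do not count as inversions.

There are 24 inversions.

For each element, count later entries that are smaller:
13: 7
12: 4
12: 4
12: 4
11: 3
8: 2
7: 0
7: 0
Sum: 7 + 4 + 4 + 4 + 3 + 2 + 0 + 0 = 24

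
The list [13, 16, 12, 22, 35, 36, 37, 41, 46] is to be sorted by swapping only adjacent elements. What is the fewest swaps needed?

Adjacent swaps: 2

The minimum number of adjacent swaps to sort an array equals its inversion count, since every such swap removes exactly one inversion.
Count inversions — for each element, later elements that are smaller:
13: 12 → 1
16: 12 → 1
12: none → 0
22: none → 0
35: none → 0
36: none → 0
37: none → 0
41: none → 0
46: none → 0
Total inversions: 1 + 1 + 0 + 0 + 0 + 0 + 0 + 0 + 0 = 2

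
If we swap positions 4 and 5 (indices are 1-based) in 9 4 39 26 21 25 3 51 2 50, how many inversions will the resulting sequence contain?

20 inversions

Positions 4 and 5 hold 26 and 21; after swapping, the array is [9, 4, 39, 21, 26, 25, 3, 51, 2, 50].
Element-by-element contributions:
9: 3
4: 2
39: 5
21: 2
26: 3
25: 2
3: 1
51: 2
2: 0
50: 0
Sum: 3 + 2 + 5 + 2 + 3 + 2 + 1 + 2 + 0 + 0 = 20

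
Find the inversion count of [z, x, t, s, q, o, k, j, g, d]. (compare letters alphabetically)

Element-by-element contributions:
z: 9
x: 8
t: 7
s: 6
q: 5
o: 4
k: 3
j: 2
g: 1
d: 0
Sum: 9 + 8 + 7 + 6 + 5 + 4 + 3 + 2 + 1 + 0 = 45

45 inversions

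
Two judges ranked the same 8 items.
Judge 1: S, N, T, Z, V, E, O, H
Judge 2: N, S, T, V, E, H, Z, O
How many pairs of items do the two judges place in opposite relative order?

5 discordant pairs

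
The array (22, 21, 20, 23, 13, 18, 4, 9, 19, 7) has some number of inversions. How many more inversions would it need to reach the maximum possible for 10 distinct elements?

Maximum inversions for 10 distinct elements is C(10, 2) = 10·9/2 = 45.
Current inversions — for each element, count later smaller elements:
22: 8
21: 7
20: 6
23: 6
13: 3
18: 3
4: 0
9: 1
19: 1
7: 0
Current total: 8 + 7 + 6 + 6 + 3 + 3 + 0 + 1 + 1 + 0 = 35
Shortfall: 45 − 35 = 10

10 inversions short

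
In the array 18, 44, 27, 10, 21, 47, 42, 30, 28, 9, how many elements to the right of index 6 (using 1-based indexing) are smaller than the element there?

4

The element at index 6 is 47.
Elements after it: 42, 30, 28, 9
Those smaller than 47: 42, 30, 28, 9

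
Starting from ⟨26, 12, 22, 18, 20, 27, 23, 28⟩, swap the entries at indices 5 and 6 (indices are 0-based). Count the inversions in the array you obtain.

Positions 5 and 6 hold 27 and 23; after swapping, the array is [26, 12, 22, 18, 20, 23, 27, 28].
Element-by-element contributions:
26 → 12, 22, 18, 20, 23 → 5
12 → none → 0
22 → 18, 20 → 2
18 → none → 0
20 → none → 0
23 → none → 0
27 → none → 0
28 → none → 0
Sum: 5 + 0 + 2 + 0 + 0 + 0 + 0 + 0 = 7

Inversions: 7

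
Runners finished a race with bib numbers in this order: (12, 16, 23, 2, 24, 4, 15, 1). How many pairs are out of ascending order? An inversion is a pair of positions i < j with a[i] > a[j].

17 inversions

For each element, count later entries that are smaller:
12 → 2, 4, 1 → 3
16 → 2, 4, 15, 1 → 4
23 → 2, 4, 15, 1 → 4
2 → 1 → 1
24 → 4, 15, 1 → 3
4 → 1 → 1
15 → 1 → 1
1 → none → 0
Sum: 3 + 4 + 4 + 1 + 3 + 1 + 1 + 0 = 17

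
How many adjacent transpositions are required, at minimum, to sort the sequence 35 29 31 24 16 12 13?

19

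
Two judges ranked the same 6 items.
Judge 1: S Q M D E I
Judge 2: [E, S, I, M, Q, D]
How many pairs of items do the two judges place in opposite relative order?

There are 8 discordant pairs.

Assign each item its position (1..6) in the first ordering, then rewrite the second ordering as that position sequence:
positions: S→1, Q→2, M→3, D→4, E→5, I→6
second ordering as positions: [5, 1, 6, 3, 2, 4]
Discordant pairs = inversions in this position sequence.
5: 1, 3, 2, 4 → 4
1: 0
6: 3, 2, 4 → 3
3: 2 → 1
2: 0
4: 0
Total: 4 + 0 + 3 + 1 + 0 + 0 = 8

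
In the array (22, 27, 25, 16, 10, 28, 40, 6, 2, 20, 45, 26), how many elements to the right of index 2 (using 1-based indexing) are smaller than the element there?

The element at index 2 is 27.
Elements after it: 25, 16, 10, 28, 40, 6, 2, 20, 45, 26
Those smaller than 27: 25, 16, 10, 6, 2, 20, 26

7 such elements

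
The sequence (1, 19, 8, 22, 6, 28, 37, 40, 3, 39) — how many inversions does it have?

12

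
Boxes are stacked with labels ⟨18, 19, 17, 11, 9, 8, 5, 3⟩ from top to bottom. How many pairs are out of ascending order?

For each element, count later entries that are smaller:
18: 6
19: 6
17: 5
11: 4
9: 3
8: 2
5: 1
3: 0
Sum: 6 + 6 + 5 + 4 + 3 + 2 + 1 + 0 = 27

Inversions: 27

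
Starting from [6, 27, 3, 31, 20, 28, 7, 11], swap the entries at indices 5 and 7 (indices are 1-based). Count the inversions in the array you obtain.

Positions 5 and 7 hold 20 and 7; after swapping, the array is [6, 27, 3, 31, 7, 28, 20, 11].
Sweep left to right; for each value list the smaller values that follow it:
6: 1
27: 4
3: 0
31: 4
7: 0
28: 2
20: 1
11: 0
Sum: 1 + 4 + 0 + 4 + 0 + 2 + 1 + 0 = 12

Inversions: 12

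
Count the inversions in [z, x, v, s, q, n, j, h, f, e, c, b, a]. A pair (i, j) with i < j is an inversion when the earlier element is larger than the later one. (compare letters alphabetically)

78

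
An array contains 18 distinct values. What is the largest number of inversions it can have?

A reversed (strictly descending) arrangement makes every pair an inversion, giving C(18, 2) inversions.
C(18, 2) = 18·17/2 = 153

153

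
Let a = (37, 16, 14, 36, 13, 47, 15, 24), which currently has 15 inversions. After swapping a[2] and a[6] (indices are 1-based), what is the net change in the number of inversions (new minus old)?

+3

Positions 2 and 6 hold 16 and 47; after swapping, the array is [37, 47, 14, 36, 13, 16, 15, 24].
Element-by-element contributions:
37 → 14, 36, 13, 16, 15, 24 → 6
47 → 14, 36, 13, 16, 15, 24 → 6
14 → 13 → 1
36 → 13, 16, 15, 24 → 4
13 → none → 0
16 → 15 → 1
15 → none → 0
24 → none → 0
Sum: 6 + 6 + 1 + 4 + 0 + 1 + 0 + 0 = 18
Change: 18 − 15 = +3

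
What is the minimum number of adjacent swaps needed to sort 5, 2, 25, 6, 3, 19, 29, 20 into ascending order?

The minimum number of adjacent swaps to sort an array equals its inversion count, since every such swap removes exactly one inversion.
Count inversions — for each element, later elements that are smaller:
5: 2, 3 → 2
2: none → 0
25: 6, 3, 19, 20 → 4
6: 3 → 1
3: none → 0
19: none → 0
29: 20 → 1
20: none → 0
Total inversions: 2 + 0 + 4 + 1 + 0 + 0 + 1 + 0 = 8

Adjacent swaps: 8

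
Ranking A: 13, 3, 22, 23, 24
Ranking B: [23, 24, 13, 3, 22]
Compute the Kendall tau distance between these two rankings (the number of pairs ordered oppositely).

Assign each item its position (1..5) in the first ordering, then rewrite the second ordering as that position sequence:
positions: 13→1, 3→2, 22→3, 23→4, 24→5
second ordering as positions: [4, 5, 1, 2, 3]
Discordant pairs = inversions in this position sequence.
4: 1, 2, 3 → 3
5: 1, 2, 3 → 3
1: 0
2: 0
3: 0
Total: 3 + 3 + 0 + 0 + 0 = 6

6 discordant pairs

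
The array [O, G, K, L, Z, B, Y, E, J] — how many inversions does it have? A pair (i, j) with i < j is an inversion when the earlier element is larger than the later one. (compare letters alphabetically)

Element-by-element contributions:
O → G, K, L, B, E, J → 6
G → B, E → 2
K → B, E, J → 3
L → B, E, J → 3
Z → B, Y, E, J → 4
B → none → 0
Y → E, J → 2
E → none → 0
J → none → 0
Sum: 6 + 2 + 3 + 3 + 4 + 0 + 2 + 0 + 0 = 20

20 inversions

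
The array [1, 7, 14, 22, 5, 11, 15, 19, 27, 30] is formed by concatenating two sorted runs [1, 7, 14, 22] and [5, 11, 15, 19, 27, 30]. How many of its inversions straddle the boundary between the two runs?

Count, for every r in R, how many entries of L exceed r:
r = 5: 7, 14, 22 → 3
r = 11: 14, 22 → 2
r = 15: 22 → 1
r = 19: 22 → 1
r = 27: none → 0
r = 30: none → 0
Cross-inversions: 3 + 2 + 1 + 1 + 0 + 0 = 7

There are 7 split inversions.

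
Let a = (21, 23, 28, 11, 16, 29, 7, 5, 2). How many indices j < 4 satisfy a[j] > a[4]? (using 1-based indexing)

3

The element at index 4 is 11.
Elements before it: 21, 23, 28
Those larger than 11: 21, 23, 28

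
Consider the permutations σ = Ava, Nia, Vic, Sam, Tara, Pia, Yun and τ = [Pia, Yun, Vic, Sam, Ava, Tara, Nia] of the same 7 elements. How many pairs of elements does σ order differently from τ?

Assign each item its position (1..7) in the first ordering, then rewrite the second ordering as that position sequence:
positions: Ava→1, Nia→2, Vic→3, Sam→4, Tara→5, Pia→6, Yun→7
second ordering as positions: [6, 7, 3, 4, 1, 5, 2]
Discordant pairs = inversions in this position sequence.
6: 3, 4, 1, 5, 2 → 5
7: 3, 4, 1, 5, 2 → 5
3: 1, 2 → 2
4: 1, 2 → 2
1: 0
5: 2 → 1
2: 0
Total: 5 + 5 + 2 + 2 + 0 + 1 + 0 = 15

Discordant pairs: 15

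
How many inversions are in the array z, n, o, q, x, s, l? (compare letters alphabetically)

Sweep left to right; for each value list the smaller values that follow it:
z: 6
n: 1
o: 1
q: 1
x: 2
s: 1
l: 0
Sum: 6 + 1 + 1 + 1 + 2 + 1 + 0 = 12

12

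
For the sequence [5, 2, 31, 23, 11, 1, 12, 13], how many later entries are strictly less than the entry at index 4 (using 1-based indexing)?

4

The element at index 4 is 23.
Elements after it: 11, 1, 12, 13
Those smaller than 23: 11, 1, 12, 13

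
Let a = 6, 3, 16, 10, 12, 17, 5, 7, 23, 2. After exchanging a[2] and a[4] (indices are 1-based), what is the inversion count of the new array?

Positions 2 and 4 hold 3 and 10; after swapping, the array is [6, 10, 16, 3, 12, 17, 5, 7, 23, 2].
Element-by-element contributions:
6: 3
10: 4
16: 5
3: 1
12: 3
17: 3
5: 1
7: 1
23: 1
2: 0
Sum: 3 + 4 + 5 + 1 + 3 + 3 + 1 + 1 + 1 + 0 = 22

Inversions: 22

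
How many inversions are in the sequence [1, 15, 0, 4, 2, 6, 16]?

Sweep left to right; for each value list the smaller values that follow it:
1 → 0 → 1
15 → 0, 4, 2, 6 → 4
0 → none → 0
4 → 2 → 1
2 → none → 0
6 → none → 0
16 → none → 0
Sum: 1 + 4 + 0 + 1 + 0 + 0 + 0 = 6

6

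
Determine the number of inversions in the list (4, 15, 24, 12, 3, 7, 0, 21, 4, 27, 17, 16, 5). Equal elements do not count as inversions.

36

Element-by-element contributions:
4: 2
15: 6
24: 9
12: 5
3: 1
7: 3
0: 0
21: 4
4: 0
27: 3
17: 2
16: 1
5: 0
Sum: 2 + 6 + 9 + 5 + 1 + 3 + 0 + 4 + 0 + 3 + 2 + 1 + 0 = 36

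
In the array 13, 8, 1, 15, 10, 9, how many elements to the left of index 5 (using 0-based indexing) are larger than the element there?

3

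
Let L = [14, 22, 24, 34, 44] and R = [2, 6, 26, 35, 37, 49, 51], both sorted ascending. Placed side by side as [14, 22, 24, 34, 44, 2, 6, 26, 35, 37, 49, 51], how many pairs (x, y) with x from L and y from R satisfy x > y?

14 cross-inversions

Count, for every r in R, how many entries of L exceed r:
r = 2: 14, 22, 24, 34, 44 → 5
r = 6: 14, 22, 24, 34, 44 → 5
r = 26: 34, 44 → 2
r = 35: 44 → 1
r = 37: 44 → 1
r = 49: none → 0
r = 51: none → 0
Cross-inversions: 5 + 5 + 2 + 1 + 1 + 0 + 0 = 14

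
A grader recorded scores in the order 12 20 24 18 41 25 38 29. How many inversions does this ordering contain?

6

Count, for each position, how many later elements it exceeds:
12 → none → 0
20 → 18 → 1
24 → 18 → 1
18 → none → 0
41 → 25, 38, 29 → 3
25 → none → 0
38 → 29 → 1
29 → none → 0
Sum: 0 + 1 + 1 + 0 + 3 + 0 + 1 + 0 = 6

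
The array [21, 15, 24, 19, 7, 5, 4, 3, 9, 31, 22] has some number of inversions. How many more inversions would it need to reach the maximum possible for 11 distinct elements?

Maximum inversions for 11 distinct elements is C(11, 2) = 11·10/2 = 55.
Current inversions — for each element, count later smaller elements:
21: 7
15: 5
24: 7
19: 5
7: 3
5: 2
4: 1
3: 0
9: 0
31: 1
22: 0
Current total: 7 + 5 + 7 + 5 + 3 + 2 + 1 + 0 + 0 + 1 + 0 = 31
Shortfall: 55 − 31 = 24

24 inversions short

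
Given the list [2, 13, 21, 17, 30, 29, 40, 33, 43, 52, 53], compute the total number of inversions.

There are 3 inversions.

For each element, count later entries that are smaller:
2 → none → 0
13 → none → 0
21 → 17 → 1
17 → none → 0
30 → 29 → 1
29 → none → 0
40 → 33 → 1
33 → none → 0
43 → none → 0
52 → none → 0
53 → none → 0
Sum: 0 + 0 + 1 + 0 + 1 + 0 + 1 + 0 + 0 + 0 + 0 = 3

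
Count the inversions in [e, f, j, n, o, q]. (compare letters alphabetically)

0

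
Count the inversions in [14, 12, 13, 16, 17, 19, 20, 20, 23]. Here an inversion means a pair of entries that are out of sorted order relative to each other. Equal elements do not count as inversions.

2

For each element, count later entries that are smaller:
14: 2
12: 0
13: 0
16: 0
17: 0
19: 0
20: 0
20: 0
23: 0
Sum: 2 + 0 + 0 + 0 + 0 + 0 + 0 + 0 + 0 = 2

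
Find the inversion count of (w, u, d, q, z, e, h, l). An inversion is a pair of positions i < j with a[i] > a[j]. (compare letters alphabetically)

Sweep left to right; for each value list the smaller values that follow it:
w → u, d, q, e, h, l → 6
u → d, q, e, h, l → 5
d → none → 0
q → e, h, l → 3
z → e, h, l → 3
e → none → 0
h → none → 0
l → none → 0
Sum: 6 + 5 + 0 + 3 + 3 + 0 + 0 + 0 = 17

17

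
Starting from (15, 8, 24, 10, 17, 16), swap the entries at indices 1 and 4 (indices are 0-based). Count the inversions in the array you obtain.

9

Positions 1 and 4 hold 8 and 17; after swapping, the array is [15, 17, 24, 10, 8, 16].
Sweep left to right; for each value list the smaller values that follow it:
15: 2
17: 3
24: 3
10: 1
8: 0
16: 0
Sum: 2 + 3 + 3 + 1 + 0 + 0 = 9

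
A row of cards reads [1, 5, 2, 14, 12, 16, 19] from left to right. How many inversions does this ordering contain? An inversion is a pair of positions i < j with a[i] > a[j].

Count, for each position, how many later elements it exceeds:
1 → none → 0
5 → 2 → 1
2 → none → 0
14 → 12 → 1
12 → none → 0
16 → none → 0
19 → none → 0
Sum: 0 + 1 + 0 + 1 + 0 + 0 + 0 = 2

Out-of-order pairs: 2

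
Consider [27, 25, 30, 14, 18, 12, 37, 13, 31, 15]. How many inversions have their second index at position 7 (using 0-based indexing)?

The element at index 7 is 13.
Elements before it: 27, 25, 30, 14, 18, 12, 37
Those larger than 13: 27, 25, 30, 14, 18, 37

6 such elements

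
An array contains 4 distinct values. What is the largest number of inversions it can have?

6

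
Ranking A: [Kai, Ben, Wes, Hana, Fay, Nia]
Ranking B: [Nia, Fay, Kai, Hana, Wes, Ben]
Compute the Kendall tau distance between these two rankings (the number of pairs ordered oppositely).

12

Assign each item its position (1..6) in the first ordering, then rewrite the second ordering as that position sequence:
positions: Kai→1, Ben→2, Wes→3, Hana→4, Fay→5, Nia→6
second ordering as positions: [6, 5, 1, 4, 3, 2]
Discordant pairs = inversions in this position sequence.
6: 5, 1, 4, 3, 2 → 5
5: 1, 4, 3, 2 → 4
1: 0
4: 3, 2 → 2
3: 2 → 1
2: 0
Total: 5 + 4 + 0 + 2 + 1 + 0 = 12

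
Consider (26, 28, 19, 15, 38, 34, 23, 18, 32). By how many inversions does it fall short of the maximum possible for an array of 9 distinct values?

Maximum inversions for 9 distinct elements is C(9, 2) = 9·8/2 = 36.
Current inversions — for each element, count later smaller elements:
26: 4
28: 4
19: 2
15: 0
38: 4
34: 3
23: 1
18: 0
32: 0
Current total: 4 + 4 + 2 + 0 + 4 + 3 + 1 + 0 + 0 = 18
Shortfall: 36 − 18 = 18

18 inversions short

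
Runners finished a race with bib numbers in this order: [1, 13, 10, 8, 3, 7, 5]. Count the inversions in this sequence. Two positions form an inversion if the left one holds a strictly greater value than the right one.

13 inversions

For each element, count later entries that are smaller:
1: 0
13: 5
10: 4
8: 3
3: 0
7: 1
5: 0
Sum: 0 + 5 + 4 + 3 + 0 + 1 + 0 = 13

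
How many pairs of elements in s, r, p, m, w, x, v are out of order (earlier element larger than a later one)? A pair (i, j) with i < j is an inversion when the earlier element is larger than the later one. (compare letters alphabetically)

8

For each element, count later entries that are smaller:
s → r, p, m → 3
r → p, m → 2
p → m → 1
m → none → 0
w → v → 1
x → v → 1
v → none → 0
Sum: 3 + 2 + 1 + 0 + 1 + 1 + 0 = 8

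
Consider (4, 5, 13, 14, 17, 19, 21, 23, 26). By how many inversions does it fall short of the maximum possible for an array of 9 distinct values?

36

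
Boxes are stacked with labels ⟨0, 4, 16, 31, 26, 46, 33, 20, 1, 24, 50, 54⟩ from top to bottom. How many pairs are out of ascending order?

17 inversions

For each element, count later entries that are smaller:
0 → none → 0
4 → 1 → 1
16 → 1 → 1
31 → 26, 20, 1, 24 → 4
26 → 20, 1, 24 → 3
46 → 33, 20, 1, 24 → 4
33 → 20, 1, 24 → 3
20 → 1 → 1
1 → none → 0
24 → none → 0
50 → none → 0
54 → none → 0
Sum: 0 + 1 + 1 + 4 + 3 + 4 + 3 + 1 + 0 + 0 + 0 + 0 = 17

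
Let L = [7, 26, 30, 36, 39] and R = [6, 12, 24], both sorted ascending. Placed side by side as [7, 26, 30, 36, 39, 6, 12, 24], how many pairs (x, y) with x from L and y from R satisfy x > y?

13

Take each right-half value and tally the left-half values above it:
r = 6: 7, 26, 30, 36, 39 → 5
r = 12: 26, 30, 36, 39 → 4
r = 24: 26, 30, 36, 39 → 4
Cross-inversions: 5 + 4 + 4 = 13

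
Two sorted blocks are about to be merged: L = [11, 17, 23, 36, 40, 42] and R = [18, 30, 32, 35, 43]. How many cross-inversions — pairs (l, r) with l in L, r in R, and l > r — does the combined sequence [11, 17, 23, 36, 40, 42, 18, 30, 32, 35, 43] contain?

Take each right-half value and tally the left-half values above it:
r = 18: 23, 36, 40, 42 → 4
r = 30: 36, 40, 42 → 3
r = 32: 36, 40, 42 → 3
r = 35: 36, 40, 42 → 3
r = 43: none → 0
Cross-inversions: 4 + 3 + 3 + 3 + 0 = 13

13 cross-inversions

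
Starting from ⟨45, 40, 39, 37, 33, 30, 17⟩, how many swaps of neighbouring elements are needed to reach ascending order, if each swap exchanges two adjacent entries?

21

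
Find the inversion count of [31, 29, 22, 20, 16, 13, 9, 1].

Element-by-element contributions:
31 → 29, 22, 20, 16, 13, 9, 1 → 7
29 → 22, 20, 16, 13, 9, 1 → 6
22 → 20, 16, 13, 9, 1 → 5
20 → 16, 13, 9, 1 → 4
16 → 13, 9, 1 → 3
13 → 9, 1 → 2
9 → 1 → 1
1 → none → 0
Sum: 7 + 6 + 5 + 4 + 3 + 2 + 1 + 0 = 28

28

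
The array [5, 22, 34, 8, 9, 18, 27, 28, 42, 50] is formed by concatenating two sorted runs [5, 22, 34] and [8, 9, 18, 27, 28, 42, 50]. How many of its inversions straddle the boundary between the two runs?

For each element r of the right run, count left-run elements greater than r:
r = 8: 22, 34 → 2
r = 9: 22, 34 → 2
r = 18: 22, 34 → 2
r = 27: 34 → 1
r = 28: 34 → 1
r = 42: none → 0
r = 50: none → 0
Cross-inversions: 2 + 2 + 2 + 1 + 1 + 0 + 0 = 8

8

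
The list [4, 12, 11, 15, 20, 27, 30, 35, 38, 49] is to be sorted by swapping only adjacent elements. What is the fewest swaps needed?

The minimum number of adjacent swaps to sort an array equals its inversion count, since every such swap removes exactly one inversion.
Count inversions — for each element, later elements that are smaller:
4: none → 0
12: 11 → 1
11: none → 0
15: none → 0
20: none → 0
27: none → 0
30: none → 0
35: none → 0
38: none → 0
49: none → 0
Total inversions: 0 + 1 + 0 + 0 + 0 + 0 + 0 + 0 + 0 + 0 = 1

There is 1 adjacent swap.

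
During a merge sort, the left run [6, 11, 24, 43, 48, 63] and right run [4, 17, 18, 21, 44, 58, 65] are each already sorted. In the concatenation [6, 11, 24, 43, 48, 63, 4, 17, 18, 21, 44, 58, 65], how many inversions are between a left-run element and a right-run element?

For each element r of the right run, count left-run elements greater than r:
r = 4: 6, 11, 24, 43, 48, 63 → 6
r = 17: 24, 43, 48, 63 → 4
r = 18: 24, 43, 48, 63 → 4
r = 21: 24, 43, 48, 63 → 4
r = 44: 48, 63 → 2
r = 58: 63 → 1
r = 65: none → 0
Cross-inversions: 6 + 4 + 4 + 4 + 2 + 1 + 0 = 21

21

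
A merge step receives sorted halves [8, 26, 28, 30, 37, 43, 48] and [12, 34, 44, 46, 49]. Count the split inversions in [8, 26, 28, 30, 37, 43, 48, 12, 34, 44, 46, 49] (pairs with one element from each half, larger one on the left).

Count, for every r in R, how many entries of L exceed r:
r = 12: 26, 28, 30, 37, 43, 48 → 6
r = 34: 37, 43, 48 → 3
r = 44: 48 → 1
r = 46: 48 → 1
r = 49: none → 0
Cross-inversions: 6 + 3 + 1 + 1 + 0 = 11

11 split inversions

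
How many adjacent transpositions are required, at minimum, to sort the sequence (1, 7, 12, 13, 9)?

The minimum number of adjacent swaps to sort an array equals its inversion count, since every such swap removes exactly one inversion.
Count inversions — for each element, later elements that are smaller:
1: none → 0
7: none → 0
12: 9 → 1
13: 9 → 1
9: none → 0
Total inversions: 0 + 0 + 1 + 1 + 0 = 2

2 swaps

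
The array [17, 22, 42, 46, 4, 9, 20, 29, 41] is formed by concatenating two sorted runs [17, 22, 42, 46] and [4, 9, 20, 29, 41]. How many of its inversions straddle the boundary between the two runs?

Take each right-half value and tally the left-half values above it:
r = 4: 17, 22, 42, 46 → 4
r = 9: 17, 22, 42, 46 → 4
r = 20: 22, 42, 46 → 3
r = 29: 42, 46 → 2
r = 41: 42, 46 → 2
Cross-inversions: 4 + 4 + 3 + 2 + 2 = 15

15 cross-inversions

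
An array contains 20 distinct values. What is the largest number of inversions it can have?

A reversed (strictly descending) arrangement makes every pair an inversion, giving C(20, 2) inversions.
C(20, 2) = 20·19/2 = 190

Inversions: 190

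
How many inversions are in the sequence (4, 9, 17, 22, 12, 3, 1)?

13

Element-by-element contributions:
4 → 3, 1 → 2
9 → 3, 1 → 2
17 → 12, 3, 1 → 3
22 → 12, 3, 1 → 3
12 → 3, 1 → 2
3 → 1 → 1
1 → none → 0
Sum: 2 + 2 + 3 + 3 + 2 + 1 + 0 = 13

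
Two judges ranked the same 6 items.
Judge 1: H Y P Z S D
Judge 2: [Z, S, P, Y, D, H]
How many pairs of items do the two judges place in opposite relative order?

Assign each item its position (1..6) in the first ordering, then rewrite the second ordering as that position sequence:
positions: H→1, Y→2, P→3, Z→4, S→5, D→6
second ordering as positions: [4, 5, 3, 2, 6, 1]
Discordant pairs = inversions in this position sequence.
4: 3, 2, 1 → 3
5: 3, 2, 1 → 3
3: 2, 1 → 2
2: 1 → 1
6: 1 → 1
1: 0
Total: 3 + 3 + 2 + 1 + 1 + 0 = 10

Discordant pairs: 10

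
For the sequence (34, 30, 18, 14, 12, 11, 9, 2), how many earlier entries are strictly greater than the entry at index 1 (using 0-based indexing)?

1

The element at index 1 is 30.
Elements before it: 34
Those larger than 30: 34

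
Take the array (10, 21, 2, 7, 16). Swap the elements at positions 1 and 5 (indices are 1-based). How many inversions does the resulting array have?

6 inversions

Positions 1 and 5 hold 10 and 16; after swapping, the array is [16, 21, 2, 7, 10].
Sweep left to right; for each value list the smaller values that follow it:
16 → 2, 7, 10 → 3
21 → 2, 7, 10 → 3
2 → none → 0
7 → none → 0
10 → none → 0
Sum: 3 + 3 + 0 + 0 + 0 = 6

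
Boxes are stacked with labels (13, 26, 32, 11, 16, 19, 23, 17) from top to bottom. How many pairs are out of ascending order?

Element-by-element contributions:
13 → 11 → 1
26 → 11, 16, 19, 23, 17 → 5
32 → 11, 16, 19, 23, 17 → 5
11 → none → 0
16 → none → 0
19 → 17 → 1
23 → 17 → 1
17 → none → 0
Sum: 1 + 5 + 5 + 0 + 0 + 1 + 1 + 0 = 13

13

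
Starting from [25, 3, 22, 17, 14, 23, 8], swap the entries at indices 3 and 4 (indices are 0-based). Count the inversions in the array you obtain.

There are 12 inversions.

Positions 3 and 4 hold 17 and 14; after swapping, the array is [25, 3, 22, 14, 17, 23, 8].
Element-by-element contributions:
25 → 3, 22, 14, 17, 23, 8 → 6
3 → none → 0
22 → 14, 17, 8 → 3
14 → 8 → 1
17 → 8 → 1
23 → 8 → 1
8 → none → 0
Sum: 6 + 0 + 3 + 1 + 1 + 1 + 0 = 12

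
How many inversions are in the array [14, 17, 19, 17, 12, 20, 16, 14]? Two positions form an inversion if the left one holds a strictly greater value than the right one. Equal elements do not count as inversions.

14

Count, for each position, how many later elements it exceeds:
14: 1
17: 3
19: 4
17: 3
12: 0
20: 2
16: 1
14: 0
Sum: 1 + 3 + 4 + 3 + 0 + 2 + 1 + 0 = 14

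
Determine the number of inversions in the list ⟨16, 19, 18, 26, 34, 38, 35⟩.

2 inversions

For each element, count later entries that are smaller:
16 → none → 0
19 → 18 → 1
18 → none → 0
26 → none → 0
34 → none → 0
38 → 35 → 1
35 → none → 0
Sum: 0 + 1 + 0 + 0 + 0 + 1 + 0 = 2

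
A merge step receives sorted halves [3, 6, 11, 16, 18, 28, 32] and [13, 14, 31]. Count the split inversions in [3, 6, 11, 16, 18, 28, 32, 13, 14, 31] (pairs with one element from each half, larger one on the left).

9 split inversions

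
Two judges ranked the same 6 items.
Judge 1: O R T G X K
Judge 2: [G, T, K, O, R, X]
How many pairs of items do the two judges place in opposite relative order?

8

Assign each item its position (1..6) in the first ordering, then rewrite the second ordering as that position sequence:
positions: O→1, R→2, T→3, G→4, X→5, K→6
second ordering as positions: [4, 3, 6, 1, 2, 5]
Discordant pairs = inversions in this position sequence.
4: 3, 1, 2 → 3
3: 1, 2 → 2
6: 1, 2, 5 → 3
1: 0
2: 0
5: 0
Total: 3 + 2 + 3 + 0 + 0 + 0 = 8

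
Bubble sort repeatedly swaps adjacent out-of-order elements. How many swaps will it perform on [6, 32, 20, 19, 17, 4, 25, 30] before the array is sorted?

The minimum number of adjacent swaps to sort an array equals its inversion count, since every such swap removes exactly one inversion.
Count inversions — for each element, later elements that are smaller:
6: 4 → 1
32: 20, 19, 17, 4, 25, 30 → 6
20: 19, 17, 4 → 3
19: 17, 4 → 2
17: 4 → 1
4: none → 0
25: none → 0
30: none → 0
Total inversions: 1 + 6 + 3 + 2 + 1 + 0 + 0 + 0 = 13

13 adjacent swaps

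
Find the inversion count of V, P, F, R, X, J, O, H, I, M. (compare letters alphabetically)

Inversions: 29

Count, for each position, how many later elements it exceeds:
V → P, F, R, J, O, H, I, M → 8
P → F, J, O, H, I, M → 6
F → none → 0
R → J, O, H, I, M → 5
X → J, O, H, I, M → 5
J → H, I → 2
O → H, I, M → 3
H → none → 0
I → none → 0
M → none → 0
Sum: 8 + 6 + 0 + 5 + 5 + 2 + 3 + 0 + 0 + 0 = 29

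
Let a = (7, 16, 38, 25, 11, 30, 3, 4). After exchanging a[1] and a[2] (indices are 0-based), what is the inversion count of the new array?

18

Positions 1 and 2 hold 16 and 38; after swapping, the array is [7, 38, 16, 25, 11, 30, 3, 4].
Element-by-element contributions:
7: 2
38: 6
16: 3
25: 3
11: 2
30: 2
3: 0
4: 0
Sum: 2 + 6 + 3 + 3 + 2 + 2 + 0 + 0 = 18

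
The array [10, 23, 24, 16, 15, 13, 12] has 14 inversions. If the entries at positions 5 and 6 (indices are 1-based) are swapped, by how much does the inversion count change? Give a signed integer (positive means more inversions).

Positions 5 and 6 hold 15 and 13; after swapping, the array is [10, 23, 24, 16, 13, 15, 12].
Sweep left to right; for each value list the smaller values that follow it:
10: 0
23: 4
24: 4
16: 3
13: 1
15: 1
12: 0
Sum: 0 + 4 + 4 + 3 + 1 + 1 + 0 = 13
Change: 13 − 14 = -1

-1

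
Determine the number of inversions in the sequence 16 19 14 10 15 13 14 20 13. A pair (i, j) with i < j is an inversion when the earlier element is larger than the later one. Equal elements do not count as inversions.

There are 20 out-of-order pairs.

Element-by-element contributions:
16: 6
19: 6
14: 3
10: 0
15: 3
13: 0
14: 1
20: 1
13: 0
Sum: 6 + 6 + 3 + 0 + 3 + 0 + 1 + 1 + 0 = 20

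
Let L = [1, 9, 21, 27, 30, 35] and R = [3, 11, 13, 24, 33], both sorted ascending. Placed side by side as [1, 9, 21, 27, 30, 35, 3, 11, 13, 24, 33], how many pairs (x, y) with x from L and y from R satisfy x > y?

For each element r of the right run, count left-run elements greater than r:
r = 3: 9, 21, 27, 30, 35 → 5
r = 11: 21, 27, 30, 35 → 4
r = 13: 21, 27, 30, 35 → 4
r = 24: 27, 30, 35 → 3
r = 33: 35 → 1
Cross-inversions: 5 + 4 + 4 + 3 + 1 = 17

17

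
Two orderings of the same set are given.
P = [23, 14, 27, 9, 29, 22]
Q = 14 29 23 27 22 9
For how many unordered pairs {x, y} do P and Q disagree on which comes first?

Assign each item its position (1..6) in the first ordering, then rewrite the second ordering as that position sequence:
positions: 23→1, 14→2, 27→3, 9→4, 29→5, 22→6
second ordering as positions: [2, 5, 1, 3, 6, 4]
Discordant pairs = inversions in this position sequence.
2: 1 → 1
5: 1, 3, 4 → 3
1: 0
3: 0
6: 4 → 1
4: 0
Total: 1 + 3 + 0 + 0 + 1 + 0 = 5

Disagreeing pairs: 5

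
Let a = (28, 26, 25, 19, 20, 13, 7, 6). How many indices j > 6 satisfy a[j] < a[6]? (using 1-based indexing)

The element at index 6 is 13.
Elements after it: 7, 6
Those smaller than 13: 7, 6

2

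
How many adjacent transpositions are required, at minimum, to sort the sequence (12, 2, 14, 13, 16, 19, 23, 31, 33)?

Minimum adjacent swaps = number of inversions (each swap of adjacent out-of-order elements removes one inversion and no swap can remove more).
Count inversions — for each element, later elements that are smaller:
12: 2 → 1
2: none → 0
14: 13 → 1
13: none → 0
16: none → 0
19: none → 0
23: none → 0
31: none → 0
33: none → 0
Total inversions: 1 + 0 + 1 + 0 + 0 + 0 + 0 + 0 + 0 = 2

There are 2 swaps.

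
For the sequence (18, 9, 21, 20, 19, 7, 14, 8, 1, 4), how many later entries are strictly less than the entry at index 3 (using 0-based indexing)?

6

The element at index 3 is 20.
Elements after it: 19, 7, 14, 8, 1, 4
Those smaller than 20: 19, 7, 14, 8, 1, 4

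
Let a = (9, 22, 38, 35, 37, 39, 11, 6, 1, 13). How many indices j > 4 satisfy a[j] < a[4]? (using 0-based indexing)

4 such elements

The element at index 4 is 37.
Elements after it: 39, 11, 6, 1, 13
Those smaller than 37: 11, 6, 1, 13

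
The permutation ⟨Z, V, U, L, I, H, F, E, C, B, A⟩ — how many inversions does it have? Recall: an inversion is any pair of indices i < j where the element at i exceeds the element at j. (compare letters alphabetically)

Inversions: 55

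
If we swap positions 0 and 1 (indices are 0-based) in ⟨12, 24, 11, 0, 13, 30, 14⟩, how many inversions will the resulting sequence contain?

There are 9 inversions.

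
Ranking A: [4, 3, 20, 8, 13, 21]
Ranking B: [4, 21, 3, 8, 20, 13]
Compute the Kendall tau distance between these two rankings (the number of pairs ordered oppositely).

5

Assign each item its position (1..6) in the first ordering, then rewrite the second ordering as that position sequence:
positions: 4→1, 3→2, 20→3, 8→4, 13→5, 21→6
second ordering as positions: [1, 6, 2, 4, 3, 5]
Discordant pairs = inversions in this position sequence.
1: 0
6: 2, 4, 3, 5 → 4
2: 0
4: 3 → 1
3: 0
5: 0
Total: 0 + 4 + 0 + 1 + 0 + 0 = 5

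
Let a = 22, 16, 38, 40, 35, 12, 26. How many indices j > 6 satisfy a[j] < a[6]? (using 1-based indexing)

0

The element at index 6 is 12.
Elements after it: 26
None of them are smaller than 12.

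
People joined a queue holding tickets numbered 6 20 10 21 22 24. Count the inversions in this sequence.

Inversion pairs (indices are 1-based):
(2,3): 20 > 10
That's 1 pair.

1 inversion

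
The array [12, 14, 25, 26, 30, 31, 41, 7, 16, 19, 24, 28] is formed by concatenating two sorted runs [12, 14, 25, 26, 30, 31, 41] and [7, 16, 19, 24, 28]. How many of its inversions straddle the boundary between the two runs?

Take each right-half value and tally the left-half values above it:
r = 7: 12, 14, 25, 26, 30, 31, 41 → 7
r = 16: 25, 26, 30, 31, 41 → 5
r = 19: 25, 26, 30, 31, 41 → 5
r = 24: 25, 26, 30, 31, 41 → 5
r = 28: 30, 31, 41 → 3
Cross-inversions: 7 + 5 + 5 + 5 + 3 = 25

Cross-inversions: 25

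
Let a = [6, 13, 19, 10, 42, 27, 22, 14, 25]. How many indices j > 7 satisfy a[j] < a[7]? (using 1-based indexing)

1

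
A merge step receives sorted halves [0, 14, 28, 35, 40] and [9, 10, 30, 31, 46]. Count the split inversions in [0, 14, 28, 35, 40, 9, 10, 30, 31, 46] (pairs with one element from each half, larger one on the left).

12

For each element r of the right run, count left-run elements greater than r:
r = 9: 14, 28, 35, 40 → 4
r = 10: 14, 28, 35, 40 → 4
r = 30: 35, 40 → 2
r = 31: 35, 40 → 2
r = 46: none → 0
Cross-inversions: 4 + 4 + 2 + 2 + 0 = 12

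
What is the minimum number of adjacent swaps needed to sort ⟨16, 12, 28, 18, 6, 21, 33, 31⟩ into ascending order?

The minimum number of adjacent swaps to sort an array equals its inversion count, since every such swap removes exactly one inversion.
Count inversions — for each element, later elements that are smaller:
16: 12, 6 → 2
12: 6 → 1
28: 18, 6, 21 → 3
18: 6 → 1
6: none → 0
21: none → 0
33: 31 → 1
31: none → 0
Total inversions: 2 + 1 + 3 + 1 + 0 + 0 + 1 + 0 = 8

There are 8 adjacent swaps.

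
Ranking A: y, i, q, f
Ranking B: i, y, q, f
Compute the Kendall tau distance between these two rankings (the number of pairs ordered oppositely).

1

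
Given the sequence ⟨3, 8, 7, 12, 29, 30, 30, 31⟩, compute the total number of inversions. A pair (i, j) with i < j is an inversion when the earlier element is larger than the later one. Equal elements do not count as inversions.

Out-of-order pairs: 1

Sweep left to right; for each value list the smaller values that follow it:
3: 0
8: 1
7: 0
12: 0
29: 0
30: 0
30: 0
31: 0
Sum: 0 + 1 + 0 + 0 + 0 + 0 + 0 + 0 = 1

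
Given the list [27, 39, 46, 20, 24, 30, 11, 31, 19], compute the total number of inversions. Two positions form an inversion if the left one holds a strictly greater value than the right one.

23 out-of-order pairs

Element-by-element contributions:
27: 4
39: 6
46: 6
20: 2
24: 2
30: 2
11: 0
31: 1
19: 0
Sum: 4 + 6 + 6 + 2 + 2 + 2 + 0 + 1 + 0 = 23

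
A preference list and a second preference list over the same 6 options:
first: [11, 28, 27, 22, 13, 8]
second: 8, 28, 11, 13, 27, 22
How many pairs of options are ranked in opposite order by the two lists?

8

Assign each item its position (1..6) in the first ordering, then rewrite the second ordering as that position sequence:
positions: 11→1, 28→2, 27→3, 22→4, 13→5, 8→6
second ordering as positions: [6, 2, 1, 5, 3, 4]
Discordant pairs = inversions in this position sequence.
6: 2, 1, 5, 3, 4 → 5
2: 1 → 1
1: 0
5: 3, 4 → 2
3: 0
4: 0
Total: 5 + 1 + 0 + 2 + 0 + 0 = 8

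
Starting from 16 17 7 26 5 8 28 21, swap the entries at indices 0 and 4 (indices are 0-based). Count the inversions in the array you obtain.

Positions 0 and 4 hold 16 and 5; after swapping, the array is [5, 17, 7, 26, 16, 8, 28, 21].
Sweep left to right; for each value list the smaller values that follow it:
5 → none → 0
17 → 7, 16, 8 → 3
7 → none → 0
26 → 16, 8, 21 → 3
16 → 8 → 1
8 → none → 0
28 → 21 → 1
21 → none → 0
Sum: 0 + 3 + 0 + 3 + 1 + 0 + 1 + 0 = 8

8 inversions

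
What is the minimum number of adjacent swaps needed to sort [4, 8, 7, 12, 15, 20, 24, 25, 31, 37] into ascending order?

1

The minimum number of adjacent swaps to sort an array equals its inversion count, since every such swap removes exactly one inversion.
Count inversions — for each element, later elements that are smaller:
4: none → 0
8: 7 → 1
7: none → 0
12: none → 0
15: none → 0
20: none → 0
24: none → 0
25: none → 0
31: none → 0
37: none → 0
Total inversions: 0 + 1 + 0 + 0 + 0 + 0 + 0 + 0 + 0 + 0 = 1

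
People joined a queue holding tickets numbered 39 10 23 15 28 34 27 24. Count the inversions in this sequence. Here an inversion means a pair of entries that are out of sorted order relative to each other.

13 inversions

Element-by-element contributions:
39 → 10, 23, 15, 28, 34, 27, 24 → 7
10 → none → 0
23 → 15 → 1
15 → none → 0
28 → 27, 24 → 2
34 → 27, 24 → 2
27 → 24 → 1
24 → none → 0
Sum: 7 + 0 + 1 + 0 + 2 + 2 + 1 + 0 = 13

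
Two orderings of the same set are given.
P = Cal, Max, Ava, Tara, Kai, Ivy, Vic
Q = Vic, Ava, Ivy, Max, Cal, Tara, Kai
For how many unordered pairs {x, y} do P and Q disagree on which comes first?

Assign each item its position (1..7) in the first ordering, then rewrite the second ordering as that position sequence:
positions: Cal→1, Max→2, Ava→3, Tara→4, Kai→5, Ivy→6, Vic→7
second ordering as positions: [7, 3, 6, 2, 1, 4, 5]
Discordant pairs = inversions in this position sequence.
7: 3, 6, 2, 1, 4, 5 → 6
3: 2, 1 → 2
6: 2, 1, 4, 5 → 4
2: 1 → 1
1: 0
4: 0
5: 0
Total: 6 + 2 + 4 + 1 + 0 + 0 + 0 = 13

13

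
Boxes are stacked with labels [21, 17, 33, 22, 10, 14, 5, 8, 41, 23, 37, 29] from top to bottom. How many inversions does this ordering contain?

28 out-of-order pairs

Count, for each position, how many later elements it exceeds:
21 → 17, 10, 14, 5, 8 → 5
17 → 10, 14, 5, 8 → 4
33 → 22, 10, 14, 5, 8, 23, 29 → 7
22 → 10, 14, 5, 8 → 4
10 → 5, 8 → 2
14 → 5, 8 → 2
5 → none → 0
8 → none → 0
41 → 23, 37, 29 → 3
23 → none → 0
37 → 29 → 1
29 → none → 0
Sum: 5 + 4 + 7 + 4 + 2 + 2 + 0 + 0 + 3 + 0 + 1 + 0 = 28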